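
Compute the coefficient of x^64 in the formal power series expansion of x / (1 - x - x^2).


Let f(x) = sum_{k>=0} a_k x^k. Multiplying f(x) * (1 - x - x^2) = x and matching coefficients gives a_0 = 0, a_1 = 1, and a_k = a_{k-1} + a_{k-2} for k >= 2. These are the Fibonacci numbers F_k.
Iterating from F_0 = 0, F_1 = 1:
F_0=0, F_1=1, F_2=1, F_3=2, F_4=3, F_5=5, F_6=8, F_7=13, F_8=21, F_9=34, ...
F_64 = 10610209857723.

10610209857723


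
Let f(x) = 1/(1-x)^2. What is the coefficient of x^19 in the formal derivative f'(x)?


Differentiate: d/dx [ 1/(1-x)^r ] = r / (1-x)^(r+1).
Here r = 2, so f'(x) = 2 / (1-x)^3.
The expansion of 1/(1-x)^(r+1) has coefficient of x^n equal to C(n+r, r).
So the coefficient of x^19 in f'(x) is
2 * C(21, 2) = 2 * 210 = 420

420


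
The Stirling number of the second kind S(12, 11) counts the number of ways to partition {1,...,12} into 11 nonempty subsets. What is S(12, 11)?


Using the explicit formula S(n,k) = (1/k!) sum_{j=0}^{k} (-1)^(k-j) C(k,j) j^n:
S(12, 11) = 66
Equivalently, S(n,k) is n! times the coefficient of x^n in the EGF (e^x - 1)^k / k!.

66


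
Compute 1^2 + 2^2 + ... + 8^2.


This power sum has a closed form given by Faulhaber's formula
sum_{k=1}^{m} k^p = (1 / (p + 1)) * sum_{j=0}^{p} C(p + 1, j) B_j m^(p + 1 - j),
but for small m direct computation is fastest:
1 + 4 + 9 + 16 + 25 + 36 + 49 + 64 = 204.

204


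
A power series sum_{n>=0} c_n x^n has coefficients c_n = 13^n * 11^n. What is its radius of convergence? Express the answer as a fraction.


By the root test (Cauchy-Hadamard), the radius is R = 1 / limsup_n |c_n|^(1/n).
Here |c_n|^(1/n) = (13^n * 11^n)^(1/n) = 13 * 11 = 143 for all n.
So R = 1/143 = 1/143.

1/143


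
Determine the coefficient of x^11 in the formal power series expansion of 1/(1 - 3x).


The geometric series identity gives 1/(1 - c x) = sum_{k>=0} c^k x^k, so the coefficient of x^k is c^k.
Here c = 3 and k = 11.
Computing: 3^11 = 177147

177147


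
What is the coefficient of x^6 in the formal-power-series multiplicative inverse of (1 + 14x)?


The inverse is 1/(1 + 14x). Apply the geometric identity 1/(1 - y) = sum_{k>=0} y^k with y = -14x:
1/(1 + 14x) = sum_{k>=0} (-14)^k x^k.
So the coefficient of x^6 is (-14)^6 = 7529536.

7529536


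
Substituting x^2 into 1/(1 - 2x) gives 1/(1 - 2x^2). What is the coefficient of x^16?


The coefficient of x^(2m) in 1/(1 - 2x^2) is 2^m.
With n = 16 = 2*8, the coefficient is 2^8 = 256.

256


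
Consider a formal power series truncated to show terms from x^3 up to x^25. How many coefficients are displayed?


From x^3 to x^25 inclusive, the count is 25 - 3 + 1 = 23.

23


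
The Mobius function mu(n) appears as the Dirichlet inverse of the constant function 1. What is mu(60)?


60 has a squared prime factor, so mu(60) = 0.
Factorization reveals a repeated prime.

0


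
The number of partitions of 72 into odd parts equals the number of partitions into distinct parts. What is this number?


Computing partitions of 72 into odd parts (1, 3, 5, ...):
Using the generating function prod_{k>=0} 1/(1-x^(2k+1)),
the count is 36352

36352


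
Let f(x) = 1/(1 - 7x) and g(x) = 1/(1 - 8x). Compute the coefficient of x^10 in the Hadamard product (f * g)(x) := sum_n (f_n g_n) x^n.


f has coefficients f_k = 7^k and g has coefficients g_k = 8^k, so the Hadamard product has coefficient (f*g)_k = 7^k * 8^k = 56^k.
For k = 10: 56^10 = 303305489096114176.

303305489096114176


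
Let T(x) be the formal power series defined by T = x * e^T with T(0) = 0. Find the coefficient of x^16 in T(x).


Apply the Lagrange inversion formula: if T = x * phi(T) with phi(t) = e^t, then
[x^n] T = (1/n) [t^(n-1)] phi(t)^n = (1/n) [t^(n-1)] e^(n t) = (1/n) * n^(n-1) / (n-1)! = n^(n-1) / n!.
When c = 1 this is the Cayley count of rooted labeled trees on n vertices, divided by n!.
For n = 16: 16^15 / 16! = 1152921504606846976/20922789888000 = 35184372088832/638512875.

35184372088832/638512875


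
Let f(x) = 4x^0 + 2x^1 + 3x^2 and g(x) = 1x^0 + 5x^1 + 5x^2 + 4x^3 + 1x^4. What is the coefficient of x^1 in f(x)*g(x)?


Cauchy product at x^1:
4*5 + 2*1
= 22

22


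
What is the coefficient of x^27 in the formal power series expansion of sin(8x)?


The Maclaurin series is sin(t) = sum_{k>=0} (-1)^k t^(2k+1) / (2k+1)!, so substituting t = 8x, only odd powers of x are nonzero, with coefficient of x^(2k+1) equal to (-1)^k 8^(2k+1) / (2k+1)!.
Write 27 = 2*13 + 1, giving the coefficient (-1)^13 * 8^27 / 27! = -2417851639229258349412352/10888869450418352160768000000 = -288230376151711744/1298054391195577640625.

-288230376151711744/1298054391195577640625


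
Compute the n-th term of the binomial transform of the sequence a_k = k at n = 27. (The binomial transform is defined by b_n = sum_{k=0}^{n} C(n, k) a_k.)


With a_k = k, b_n = sum_{k=0}^{n} C(n, k) k. Using k * C(n, k) = n * C(n-1, k-1) gives b_n = n * sum_{k>=1} C(n-1, k-1) = n * 2^(n-1).
For n = 27: 27 * 2^26 = 27 * 67108864 = 1811939328.

1811939328


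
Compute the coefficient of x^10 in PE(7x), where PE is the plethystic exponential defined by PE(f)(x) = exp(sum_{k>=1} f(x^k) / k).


With f(x) = 7x, the exponent is sum_{k>=1} 7 x^k / k = 7 * (-ln(1 - x)). Exponentiating:
PE(7x) = exp(-7 ln(1 - x)) = 1/(1 - x)^7.
By the negative binomial expansion, [x^n] 1/(1 - x)^7 = C(n + 6, 6).
For n = 10: C(16, 6) = 8008.

8008


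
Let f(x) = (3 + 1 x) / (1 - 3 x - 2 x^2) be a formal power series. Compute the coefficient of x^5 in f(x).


Write f(x) = sum_{k>=0} a_k x^k. Multiplying both sides by 1 - 3 x - 2 x^2 gives
(1 - 3 x - 2 x^2) sum_{k>=0} a_k x^k = 3 + 1 x.
Matching coefficients:
 x^0: a_0 = 3
 x^1: a_1 - 3 a_0 = 1  =>  a_1 = 3*3 + 1 = 10
 x^k (k >= 2): a_k = 3 a_{k-1} + 2 a_{k-2}.
Iterating: a_2 = 36, a_3 = 128, a_4 = 456, a_5 = 1624.
So the coefficient of x^5 is 1624.

1624


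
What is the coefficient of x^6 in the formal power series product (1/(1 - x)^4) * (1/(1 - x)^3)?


Combine the factors: (1/(1 - x)^4) * (1/(1 - x)^3) = 1/(1 - x)^7.
Then use 1/(1 - x)^r = sum_{k>=0} C(k + r - 1, r - 1) x^k with r = 7 and k = 6:
C(12, 6) = 924.

924


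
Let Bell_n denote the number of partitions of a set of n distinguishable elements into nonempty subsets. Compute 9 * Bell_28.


Bell_28 can be computed from the Bell triangle or from Dobinski's identity Bell_n = (1/e) * sum_{k>=0} k^n / k!.
Computing Bell_28 = 6160539404599934652455.
Then 9 * 6160539404599934652455 = 55444854641399411872095.

55444854641399411872095


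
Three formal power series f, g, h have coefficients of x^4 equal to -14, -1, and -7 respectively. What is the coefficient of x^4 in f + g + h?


Series addition is componentwise:
-14 + -1 + -7
= -22

-22


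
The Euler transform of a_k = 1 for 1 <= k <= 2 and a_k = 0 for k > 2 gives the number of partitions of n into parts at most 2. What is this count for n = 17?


Partitions of 17 into parts at most 2:
Using generating function (1-x)^(-1)(1-x^2)^(-1),
the coefficient of x^17 = 9

9


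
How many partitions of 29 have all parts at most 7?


Using the generating function (1-x)^(-1)(1-x^2)^(-1)...(1-x^7)^(-1),
the coefficient of x^29 counts these restricted partitions.
Result = 1579

1579


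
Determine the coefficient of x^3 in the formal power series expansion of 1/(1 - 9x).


The geometric series identity gives 1/(1 - c x) = sum_{k>=0} c^k x^k, so the coefficient of x^k is c^k.
Here c = 9 and k = 3.
Computing: 9^3 = 729

729


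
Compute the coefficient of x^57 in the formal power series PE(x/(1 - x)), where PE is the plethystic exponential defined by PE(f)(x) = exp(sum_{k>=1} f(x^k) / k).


For f(x) = x/(1 - x) we have
sum_{k>=1} f(x^k) / k = sum_{k>=1} (1/k) * x^k / (1 - x^k) = sum_{k, m >= 1} x^(k m) / k,
which after exponentiating simplifies to
PE(x/(1 - x)) = prod_{k>=1} 1 / (1 - x^k).
This is the generating function for the partition function p(n), so the coefficient of x^57 is p(57).
Computing p(57) by dynamic programming over parts 1, 2, ..., 57: p(57) = 614154.

614154


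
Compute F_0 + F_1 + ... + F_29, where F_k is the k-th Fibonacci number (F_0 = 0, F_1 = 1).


Use the identity sum_{k=0}^{N} F_k = F_{N+2} - 1 (which follows from F_{k+2} - F_{k+1} = F_k). Then
sum_{k=0}^{29} F_k = (F_{31} - 1) - (F_{1} - 1) = F_{31} - F_{1}.
Computing: F_{31} = 1346269, F_{1} = 1, so
Sum = 1346269 - 1 = 1346268.

1346268


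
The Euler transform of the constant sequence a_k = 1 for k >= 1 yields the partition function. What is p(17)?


The Euler transform converts the sequence a_k = 1 into the number of integer partitions.
Using the recurrence or dynamic programming:
p(17) = 297

297


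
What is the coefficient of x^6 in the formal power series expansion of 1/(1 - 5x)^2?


The general identity 1/(1 - c x)^r = sum_{k>=0} c^k C(k + r - 1, r - 1) x^k follows by substituting y = c x into 1/(1 - y)^r = sum_{k>=0} C(k + r - 1, r - 1) y^k.
For c = 5, r = 2, k = 6:
5^6 * C(7, 1) = 15625 * 7 = 109375.

109375


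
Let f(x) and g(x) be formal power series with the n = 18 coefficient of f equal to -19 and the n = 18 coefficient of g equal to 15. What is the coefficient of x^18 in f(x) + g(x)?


Addition of formal power series is termwise.
The coefficient of x^18 in f + g = -19 + 15
= -4

-4


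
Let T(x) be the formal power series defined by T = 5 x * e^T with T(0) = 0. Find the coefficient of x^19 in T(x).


Apply the Lagrange inversion formula: if T = 5 x * phi(T) with phi(t) = e^t, then
[x^n] T = 5^n * (1/n) [t^(n-1)] phi(t)^n = 5^n * (1/n) [t^(n-1)] e^(n t) = 5^n * (1/n) * n^(n-1) / (n-1)! = 5^n * n^(n-1) / n!.
When c = 1 this is the Cayley count of rooted labeled trees on n vertices, divided by n!.
For n = 19: 5^19 * 19^18 / 19! = 19073486328125 * 104127350297911241532841/121645100408832000 = 836240670438354825735321044921875/51218989645824.

836240670438354825735321044921875/51218989645824


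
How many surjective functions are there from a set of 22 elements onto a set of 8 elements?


By inclusion-exclusion on which target elements are missed, the number of surjections from an n-set onto a k-set is
surj(n, k) = sum_{j=0}^{k} (-1)^j C(k, j) (k - j)^n.
Equivalently surj(n, k) = k! * S(n, k), where S(n, k) is the Stirling number of the second kind.
For n = 22, k = 8:
S(22, 8) = 1142399079991620, so
surj = 8! * 1142399079991620 = 40320 * 1142399079991620 = 46061530905262118400.

46061530905262118400


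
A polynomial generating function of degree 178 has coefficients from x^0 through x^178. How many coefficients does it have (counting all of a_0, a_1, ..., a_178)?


A polynomial of degree 178 takes the form a_0 + a_1 x + ... + a_178 x^178.
The number of coefficients is 178 + 1 = 179.

179


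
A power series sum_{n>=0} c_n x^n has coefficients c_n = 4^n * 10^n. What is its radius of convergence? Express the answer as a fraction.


By the root test (Cauchy-Hadamard), the radius is R = 1 / limsup_n |c_n|^(1/n).
Here |c_n|^(1/n) = (4^n * 10^n)^(1/n) = 4 * 10 = 40 for all n.
So R = 1/40 = 1/40.

1/40


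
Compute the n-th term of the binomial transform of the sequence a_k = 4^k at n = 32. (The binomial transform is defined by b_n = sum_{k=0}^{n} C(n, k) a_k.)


With a_k = 4^k, b_n = sum_{k=0}^{n} C(n, k) 4^k = (1 + 4)^n by the binomial theorem.
For n = 32: (1 + 4)^32 = 5^32 = 23283064365386962890625.

23283064365386962890625


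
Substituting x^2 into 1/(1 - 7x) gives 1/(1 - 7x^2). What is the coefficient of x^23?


Since 1/(1 - 7x^2) only has even powers of x,
the coefficient of x^23 (odd) is 0.

0


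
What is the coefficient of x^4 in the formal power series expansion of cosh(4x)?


The Maclaurin series is cosh(t) = sum_{m>=0} t^(2m) / (2m)!, so substituting t = 4x, only even powers of x are nonzero, with coefficient of x^(2m) equal to 4^(2m) / (2m)!.
For x^4 the coefficient is 4^4/4! = 256/24 = 32/3.

32/3


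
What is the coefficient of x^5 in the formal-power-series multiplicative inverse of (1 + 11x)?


The inverse is 1/(1 + 11x). Apply the geometric identity 1/(1 - y) = sum_{k>=0} y^k with y = -11x:
1/(1 + 11x) = sum_{k>=0} (-11)^k x^k.
So the coefficient of x^5 is (-11)^5 = -161051.

-161051


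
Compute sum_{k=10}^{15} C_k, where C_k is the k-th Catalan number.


C_10 through C_15: 16796, 58786, 208012, 742900, 2674440, 9694845
Sum = 16796 + 58786 + 208012 + 742900 + 2674440 + 9694845
= 13395779

13395779


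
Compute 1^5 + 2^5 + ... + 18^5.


This power sum has a closed form given by Faulhaber's formula
sum_{k=1}^{m} k^p = (1 / (p + 1)) * sum_{j=0}^{p} C(p + 1, j) B_j m^(p + 1 - j),
but for small m direct computation is fastest:
1 + 32 + 243 + 1024 + 3125 + 7776 + 16807 + 32768 + 59049 + 100000 + 161051 + 248832 + 371293 + 537824 + 759375 + 1048576 + 1419857 + 1889568 = 6657201.

6657201


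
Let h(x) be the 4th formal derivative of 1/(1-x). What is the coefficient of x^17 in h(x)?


Differentiating 4 times: d^4/dx^4 [1/(1-x)] = 4!/(1-x)^5.
The expansion 1/(1-x)^5 = sum_{k>=0} C(k+4, 4) x^k, so the coefficient of x^n in 4!/(1-x)^5 is 4! * C(n+4, 4).
For n = 17: 24 * C(21, 4) = 24 * 5985 = 143640

143640


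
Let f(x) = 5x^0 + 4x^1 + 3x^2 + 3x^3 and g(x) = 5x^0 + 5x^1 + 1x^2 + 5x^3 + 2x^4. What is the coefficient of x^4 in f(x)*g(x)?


Cauchy product at x^4:
5*2 + 4*5 + 3*1 + 3*5
= 48

48


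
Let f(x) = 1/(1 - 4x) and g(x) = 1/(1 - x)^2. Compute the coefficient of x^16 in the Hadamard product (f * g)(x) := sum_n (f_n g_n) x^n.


f has coefficients f_k = 4^k. For g = 1/(1 - x)^2 the coefficient is g_k = C(k + 1, 1) = k + 1. The Hadamard coefficient is (f * g)_k = 4^k * (k + 1).
For k = 16: 4^16 * 17 = 4294967296 * 17 = 73014444032.

73014444032


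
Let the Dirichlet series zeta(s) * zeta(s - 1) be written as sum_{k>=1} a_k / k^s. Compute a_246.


Convolution gives a_k = sum_{d | k} d * 1 = sum_{d | k} d = sigma(k), the sum of positive divisors of k.
For k = 246, the divisors are 1, 2, 3, 6, 41, 82, 123, 246, so
sigma(246) = 1 + 2 + 3 + 6 + 41 + 82 + 123 + 246 = 504.

504


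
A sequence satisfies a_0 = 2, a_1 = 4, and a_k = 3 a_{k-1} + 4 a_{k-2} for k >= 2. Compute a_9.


The characteristic equation is t^2 - 3 t - 4 = 0, with roots r_1 = 4 and r_2 = -1 (so c_1 = r_1 + r_2, c_2 = -r_1 r_2 as required).
One can use the closed form a_n = A r_1^n + B r_2^n, but direct iteration is more reliable:
a_0 = 2, a_1 = 4, a_2 = 20, a_3 = 76, a_4 = 308, a_5 = 1228, a_6 = 4916, a_7 = 19660, a_8 = 78644, a_9 = 314572.
So a_9 = 314572.

314572


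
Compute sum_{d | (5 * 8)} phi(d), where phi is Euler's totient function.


First, 5 * 8 = 40. One classical identity is sum_{d | n} phi(d) = n (each k in [1, n] has a unique gcd with n, and among the k's with gcd(k, n) = n/d there are phi(d) of them). So the sum equals 40. We also verify directly:
Divisors of 40: 1, 2, 4, 5, 8, 10, 20, 40.
phi values: 1, 1, 2, 4, 4, 4, 8, 16.
Sum = 40.

40


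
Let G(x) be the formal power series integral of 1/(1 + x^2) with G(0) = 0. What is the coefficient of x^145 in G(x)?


1/(1 + x^2) = sum_{j>=0} (-1)^j x^(2j). Integrating termwise with G(0) = 0:
G(x) = sum_{j>=0} (-1)^j x^(2j+1) / (2j+1) = arctan(x).
Only odd powers are nonzero. For x^145 write 145 = 2*72 + 1, giving
(-1)^72 / 145 = 1/145 = 1/145.

1/145


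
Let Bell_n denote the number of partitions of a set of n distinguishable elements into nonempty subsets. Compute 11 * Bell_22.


Bell_22 can be computed from the Bell triangle or from Dobinski's identity Bell_n = (1/e) * sum_{k>=0} k^n / k!.
Computing Bell_22 = 4506715738447323.
Then 11 * 4506715738447323 = 49573873122920553.

49573873122920553


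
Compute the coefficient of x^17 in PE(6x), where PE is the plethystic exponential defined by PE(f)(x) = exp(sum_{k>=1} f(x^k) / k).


With f(x) = 6x, the exponent is sum_{k>=1} 6 x^k / k = 6 * (-ln(1 - x)). Exponentiating:
PE(6x) = exp(-6 ln(1 - x)) = 1/(1 - x)^6.
By the negative binomial expansion, [x^n] 1/(1 - x)^6 = C(n + 5, 5).
For n = 17: C(22, 5) = 26334.

26334


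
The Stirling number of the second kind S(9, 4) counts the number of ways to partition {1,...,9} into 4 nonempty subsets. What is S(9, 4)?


Using the explicit formula S(n,k) = (1/k!) sum_{j=0}^{k} (-1)^(k-j) C(k,j) j^n:
S(9, 4) = 7770
Equivalently, S(n,k) is n! times the coefficient of x^n in the EGF (e^x - 1)^k / k!.

7770


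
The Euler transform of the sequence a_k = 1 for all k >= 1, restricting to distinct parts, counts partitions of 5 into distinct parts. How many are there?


Partitions of 5 into distinct parts can be computed via generating function.
Product (1+x)(1+x^2)(1+x^3)...
The coefficient of x^5 = 3

3


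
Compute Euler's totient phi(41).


phi(n) counts integers in [1, n] coprime to n. Using the multiplicative formula phi(n) = n * prod_{p | n} (1 - 1/p):
41 = 41, so
phi(41) = 41 * (1 - 1/41) = 40.

40


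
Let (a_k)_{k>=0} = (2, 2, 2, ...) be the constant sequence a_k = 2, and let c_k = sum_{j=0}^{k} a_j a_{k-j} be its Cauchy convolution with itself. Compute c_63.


Since a_j = 2 for all j >= 0, the convolution sum becomes
c_k = sum_{j=0}^{k} 2 * 2 = 4 * (k + 1).
Equivalently, the generating function of (a_k) is 2/(1 - x) and its square is 4/(1 - x)^2 = sum_{k>=0} 4(k + 1) x^k.
For k = 63: 4 * 64 = 256.

256


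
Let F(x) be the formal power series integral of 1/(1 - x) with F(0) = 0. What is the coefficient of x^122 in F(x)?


1/(1 - x) = sum_{k>=0} x^k. Integrating termwise and using F(0) = 0 gives
F(x) = sum_{k>=0} x^(k+1) / (k+1) = sum_{m>=1} x^m / m = -ln(1 - x).
So the coefficient of x^122 is 1/122 = 1/122.

1/122


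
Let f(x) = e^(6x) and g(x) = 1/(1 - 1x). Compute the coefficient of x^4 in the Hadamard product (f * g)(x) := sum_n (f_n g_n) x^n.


Expanding: f_k = 6^k/k! (from e^(6x)) and g_k = 1^k (from 1/(1 - 1x)). So the Hadamard coefficient (f * g)_k = 6^k 1^k / k! = (6)^k / k!.
For k = 4: 6^4/4! = 1296/24 = 54.

54


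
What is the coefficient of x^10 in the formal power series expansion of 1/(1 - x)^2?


The expansion 1/(1 - x)^r = sum_{k>=0} C(k + r - 1, r - 1) x^k follows from the multiset / negative-binomial theorem (or from repeated differentiation of the geometric series).
For r = 2 and k = 10:
C(11, 1) = 39916800 / (1 * 3628800) = 11.

11


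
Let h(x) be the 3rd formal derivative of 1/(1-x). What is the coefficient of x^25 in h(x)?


Differentiating 3 times: d^3/dx^3 [1/(1-x)] = 3!/(1-x)^4.
The expansion 1/(1-x)^4 = sum_{k>=0} C(k+3, 3) x^k, so the coefficient of x^n in 3!/(1-x)^4 is 3! * C(n+3, 3).
For n = 25: 6 * C(28, 3) = 6 * 3276 = 19656

19656


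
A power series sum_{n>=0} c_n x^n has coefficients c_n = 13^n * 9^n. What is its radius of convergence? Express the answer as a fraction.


By the root test (Cauchy-Hadamard), the radius is R = 1 / limsup_n |c_n|^(1/n).
Here |c_n|^(1/n) = (13^n * 9^n)^(1/n) = 13 * 9 = 117 for all n.
So R = 1/117 = 1/117.

1/117


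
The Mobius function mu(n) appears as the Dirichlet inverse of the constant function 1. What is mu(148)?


148 has a squared prime factor, so mu(148) = 0.
Factorization reveals a repeated prime.

0


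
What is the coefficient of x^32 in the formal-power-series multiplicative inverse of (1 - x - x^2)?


Let the inverse be f(x) = sum_{k>=0} a_k x^k. From f(x) * (1 - x - x^2) = 1 and matching coefficients:
 x^0: a_0 = 1.
 x^1: a_1 - a_0 = 0, so a_1 = 1.
 x^k (k >= 2): a_k - a_{k-1} - a_{k-2} = 0, i.e. a_k = a_{k-1} + a_{k-2}.
This is the Fibonacci-type recurrence shifted so that a_0 = a_1 = 1.
Iterating: a_0=1, a_1=1, a_2=2, a_3=3, a_4=5, a_5=8, a_6=13, a_7=21, a_8=34, a_9=55, ...
a_32 = 3524578.

3524578


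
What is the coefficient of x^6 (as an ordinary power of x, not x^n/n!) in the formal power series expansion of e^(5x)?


The exponential series is e^y = sum_{k>=0} y^k / k!. Substituting y = 5x gives
e^(5x) = sum_{k>=0} 5^k x^k / k!.
So the coefficient of x^n is a^n/n! with a = 5, n = 6:
5^6 / 6! = 15625/720 = 3125/144

3125/144


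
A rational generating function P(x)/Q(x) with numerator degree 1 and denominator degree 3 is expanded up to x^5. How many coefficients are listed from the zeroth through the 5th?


Expanding up to x^5 gives the coefficients for x^0, x^1, ..., x^5.
That is 5 + 1 = 6 coefficients in total.

6


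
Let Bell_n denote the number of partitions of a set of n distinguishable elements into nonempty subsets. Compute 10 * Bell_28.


Bell_28 can be computed from the Bell triangle or from Dobinski's identity Bell_n = (1/e) * sum_{k>=0} k^n / k!.
Computing Bell_28 = 6160539404599934652455.
Then 10 * 6160539404599934652455 = 61605394045999346524550.

61605394045999346524550


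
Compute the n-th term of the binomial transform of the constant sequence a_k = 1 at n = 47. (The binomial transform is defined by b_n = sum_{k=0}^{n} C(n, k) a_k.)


With a_k = 1 for all k, b_n = sum_{k=0}^{n} C(n, k) = 2^n by the binomial theorem.
For n = 47: 2^47 = 140737488355328.

140737488355328


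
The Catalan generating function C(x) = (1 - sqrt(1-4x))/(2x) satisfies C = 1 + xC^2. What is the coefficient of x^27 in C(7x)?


Substituting x -> 7x scales the n-th coefficient by 7^n, so [x^27] C(7x) = 7^27 * C_27.
C_27 = C(2*27, 27)/(28) = 1946939425648112/28 = 69533550916004.
So 7^27 * 69533550916004 = 65712362363534280139543 * 69533550916004 = 4569213894215715819243774912591946172.

4569213894215715819243774912591946172


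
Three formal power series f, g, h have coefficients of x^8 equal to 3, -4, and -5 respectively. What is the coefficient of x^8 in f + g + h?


Series addition is componentwise:
3 + -4 + -5
= -6

-6


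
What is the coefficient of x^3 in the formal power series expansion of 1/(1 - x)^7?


The negative binomial / multiset identity is
1/(1 - x)^r = sum_{k>=0} C(k + r - 1, r - 1) x^k.
Here r = 7 and k = 3, so the coefficient is
C(3 + 6, 6) = C(9, 6)
= 84

84


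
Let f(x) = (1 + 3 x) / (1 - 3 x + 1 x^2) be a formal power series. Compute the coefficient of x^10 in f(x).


Write f(x) = sum_{k>=0} a_k x^k. Multiplying both sides by 1 - 3 x + 1 x^2 gives
(1 - 3 x + 1 x^2) sum_{k>=0} a_k x^k = 1 + 3 x.
Matching coefficients:
 x^0: a_0 = 1
 x^1: a_1 - 3 a_0 = 3  =>  a_1 = 3*1 + 3 = 6
 x^k (k >= 2): a_k = 3 a_{k-1} - 1 a_{k-2}.
Iterating: a_2 = 17, a_3 = 45, a_4 = 118, a_5 = 309, a_6 = 809, a_7 = 2118, a_8 = 5545, a_9 = 14517, a_10 = 38006.
So the coefficient of x^10 is 38006.

38006


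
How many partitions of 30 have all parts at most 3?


Using the generating function (1-x)^(-1)(1-x^2)^(-1)(1-x^3)^(-1),
the coefficient of x^30 counts these restricted partitions.
Result = 91

91


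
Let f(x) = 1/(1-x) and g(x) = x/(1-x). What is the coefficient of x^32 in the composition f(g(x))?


First simplify the composition: f(g(x)) = 1/(1 - x/(1-x)) = (1-x)/((1-x) - x) = (1-x)/(1-2x).
Now extract the coefficient. Write (1-x)/(1-2x) = 1/(1-2x) - x/(1-2x).
The coefficient of x^n in 1/(1-2x) is 2^n, and in x/(1-2x) is 2^(n-1) (for n >= 1).
So the coefficient of x^32 is 2^32 - 2^31 = 4294967296 - 2147483648 = 2147483648.

2147483648


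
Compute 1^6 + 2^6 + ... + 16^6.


This power sum has a closed form given by Faulhaber's formula
sum_{k=1}^{m} k^p = (1 / (p + 1)) * sum_{j=0}^{p} C(p + 1, j) B_j m^(p + 1 - j),
but for small m direct computation is fastest:
1 + 64 + 729 + 4096 + 15625 + 46656 + 117649 + 262144 + 531441 + 1000000 + 1771561 + 2985984 + 4826809 + 7529536 + 11390625 + 16777216 = 47260136.

47260136


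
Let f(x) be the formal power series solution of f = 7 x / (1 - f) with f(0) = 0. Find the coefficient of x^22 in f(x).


Apply Lagrange inversion: f = 7 x * phi(f) with phi(t) = 1/(1 - t), so
[x^n] f = 7^n * (1/n) [t^(n-1)] phi(t)^n = 7^n * (1/n) [t^(n-1)] (1 - t)^(-n) = 7^n * (1/n) C(2n - 2, n - 1) = 7^n * C_{n-1}.
For n = 22: C_21 = C(42, 21) / 22 = 538257874440/22 = 24466267020.
With the 7^22 = 3909821048582988049 factor, the coefficient is 3909821048582988049 * 24466267020 = 95658725775047778236302843980.

95658725775047778236302843980


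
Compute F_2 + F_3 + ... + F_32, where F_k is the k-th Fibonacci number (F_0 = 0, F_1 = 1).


Use the identity sum_{k=0}^{N} F_k = F_{N+2} - 1 (which follows from F_{k+2} - F_{k+1} = F_k). Then
sum_{k=2}^{32} F_k = (F_{34} - 1) - (F_{3} - 1) = F_{34} - F_{3}.
Computing: F_{34} = 5702887, F_{3} = 2, so
Sum = 5702887 - 2 = 5702885.

5702885


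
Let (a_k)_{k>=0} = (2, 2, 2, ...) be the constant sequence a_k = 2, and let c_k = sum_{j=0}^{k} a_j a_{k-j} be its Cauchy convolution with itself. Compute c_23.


Since a_j = 2 for all j >= 0, the convolution sum becomes
c_k = sum_{j=0}^{k} 2 * 2 = 4 * (k + 1).
Equivalently, the generating function of (a_k) is 2/(1 - x) and its square is 4/(1 - x)^2 = sum_{k>=0} 4(k + 1) x^k.
For k = 23: 4 * 24 = 96.

96


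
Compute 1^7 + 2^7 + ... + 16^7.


This power sum has a closed form given by Faulhaber's formula
sum_{k=1}^{m} k^p = (1 / (p + 1)) * sum_{j=0}^{p} C(p + 1, j) B_j m^(p + 1 - j),
but for small m direct computation is fastest:
1 + 128 + 2187 + 16384 + 78125 + 279936 + 823543 + 2097152 + 4782969 + 10000000 + 19487171 + 35831808 + 62748517 + 105413504 + 170859375 + 268435456 = 680856256.

680856256


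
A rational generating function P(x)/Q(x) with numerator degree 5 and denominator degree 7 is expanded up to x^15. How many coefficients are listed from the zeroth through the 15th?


Expanding up to x^15 gives the coefficients for x^0, x^1, ..., x^15.
That is 15 + 1 = 16 coefficients in total.

16


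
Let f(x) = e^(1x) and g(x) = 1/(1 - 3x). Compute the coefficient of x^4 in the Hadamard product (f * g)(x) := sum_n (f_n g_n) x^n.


Expanding: f_k = 1^k/k! (from e^(1x)) and g_k = 3^k (from 1/(1 - 3x)). So the Hadamard coefficient (f * g)_k = 1^k 3^k / k! = (3)^k / k!.
For k = 4: 3^4/4! = 81/24 = 27/8.

27/8


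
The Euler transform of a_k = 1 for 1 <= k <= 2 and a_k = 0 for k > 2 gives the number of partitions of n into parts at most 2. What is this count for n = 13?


Partitions of 13 into parts at most 2:
Using generating function (1-x)^(-1)(1-x^2)^(-1),
the coefficient of x^13 = 7

7


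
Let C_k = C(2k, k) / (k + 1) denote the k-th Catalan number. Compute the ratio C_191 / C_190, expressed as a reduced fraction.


Using C_k = (2k)! / (k! (k+1)!), the ratio C_{k+1}/C_k simplifies to
C_{k+1}/C_k = [(2k+2)! / ((k+1)! (k+2)!)] * [k! (k+1)! / (2k)!]
 = (2k+2)(2k+1) / ((k+1)(k+2)) = 2(2k+1) / (k+2).
For k = 190: 2(2*190 + 1) / (190 + 2) = 762/192 = 127/32.

127/32


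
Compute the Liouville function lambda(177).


The Liouville function is lambda(k) = (-1)^Omega(k), where Omega(k) counts the prime factors of k with multiplicity.
Factoring: 177 = 3 * 59, so Omega(177) = 2.
lambda(177) = (-1)^2 = 1.

1


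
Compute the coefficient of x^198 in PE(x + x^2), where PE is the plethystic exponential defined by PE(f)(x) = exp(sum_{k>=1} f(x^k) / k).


With f(x) = x + x^2, the exponent is sum_{k>=1} (x^k + x^(2k)) / k = -ln(1 - x) - ln(1 - x^2). Exponentiating:
PE(x + x^2) = 1 / ((1 - x)(1 - x^2)).
This is the generating function for partitions of n into parts of size 1 or 2. The number of 2's can be any j in 0..99, and the rest are 1's, so
[x^198] = floor(198/2) + 1 = 100.

100


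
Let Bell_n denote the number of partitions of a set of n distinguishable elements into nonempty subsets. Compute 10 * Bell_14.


Bell_14 can be computed from the Bell triangle or from Dobinski's identity Bell_n = (1/e) * sum_{k>=0} k^n / k!.
Computing Bell_14 = 190899322.
Then 10 * 190899322 = 1908993220.

1908993220


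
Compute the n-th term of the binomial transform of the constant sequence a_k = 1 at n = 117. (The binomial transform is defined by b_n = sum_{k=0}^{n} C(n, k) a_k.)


With a_k = 1 for all k, b_n = sum_{k=0}^{n} C(n, k) = 2^n by the binomial theorem.
For n = 117: 2^117 = 166153499473114484112975882535043072.

166153499473114484112975882535043072


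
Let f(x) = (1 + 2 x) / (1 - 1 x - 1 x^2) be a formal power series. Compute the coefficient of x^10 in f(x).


Write f(x) = sum_{k>=0} a_k x^k. Multiplying both sides by 1 - 1 x - 1 x^2 gives
(1 - 1 x - 1 x^2) sum_{k>=0} a_k x^k = 1 + 2 x.
Matching coefficients:
 x^0: a_0 = 1
 x^1: a_1 - 1 a_0 = 2  =>  a_1 = 1*1 + 2 = 3
 x^k (k >= 2): a_k = 1 a_{k-1} + 1 a_{k-2}.
Iterating: a_2 = 4, a_3 = 7, a_4 = 11, a_5 = 18, a_6 = 29, a_7 = 47, a_8 = 76, a_9 = 123, a_10 = 199.
So the coefficient of x^10 is 199.

199


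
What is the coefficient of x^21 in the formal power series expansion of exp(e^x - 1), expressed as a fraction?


exp(e^x - 1) is the exponential generating function for the Bell numbers Bell_k: exp(e^x - 1) = sum_{k>=0} Bell_k x^k / k!.
So the coefficient of x^21 in exp(e^x - 1) is Bell_21 / 21!.
Computing: Bell_21 = 474869816156751 and 21! = 51090942171709440000, giving
474869816156751/51090942171709440000 = 158289938718917/17030314057236480000.

158289938718917/17030314057236480000


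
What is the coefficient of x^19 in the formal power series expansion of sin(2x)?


The Maclaurin series is sin(t) = sum_{k>=0} (-1)^k t^(2k+1) / (2k+1)!, so substituting t = 2x, only odd powers of x are nonzero, with coefficient of x^(2k+1) equal to (-1)^k 2^(2k+1) / (2k+1)!.
Write 19 = 2*9 + 1, giving the coefficient (-1)^9 * 2^19 / 19! = -524288/121645100408832000 = -8/1856156927625.

-8/1856156927625


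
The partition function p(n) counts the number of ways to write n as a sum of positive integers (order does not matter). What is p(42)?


Using the generating function prod_{k>=1} 1/(1-x^k), we compute p(42).
By dynamic programming over parts 1 through 42:
p(42) = 53174

53174


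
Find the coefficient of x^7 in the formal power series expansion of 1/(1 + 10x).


Write 1/(1 + c x) = 1/(1 - (-c) x) and apply the geometric-series identity
1/(1 - y) = sum_{k>=0} y^k to get 1/(1 + c x) = sum_{k>=0} (-c)^k x^k.
So the coefficient of x^k is (-c)^k = (-1)^k * c^k.
Here c = 10 and k = 7:
(-10)^7 = -1 * 10000000 = -10000000

-10000000


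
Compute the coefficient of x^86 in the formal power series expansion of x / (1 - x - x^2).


Let f(x) = sum_{k>=0} a_k x^k. Multiplying f(x) * (1 - x - x^2) = x and matching coefficients gives a_0 = 0, a_1 = 1, and a_k = a_{k-1} + a_{k-2} for k >= 2. These are the Fibonacci numbers F_k.
Iterating from F_0 = 0, F_1 = 1:
F_0=0, F_1=1, F_2=1, F_3=2, F_4=3, F_5=5, F_6=8, F_7=13, F_8=21, F_9=34, ...
F_86 = 420196140727489673.

420196140727489673


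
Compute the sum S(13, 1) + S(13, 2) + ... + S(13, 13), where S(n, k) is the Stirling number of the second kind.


By definition, S(n, k) counts partitions of an n-set into exactly k nonempty blocks.
Computing row n = 13 for k = 1..13:
S(13, k): 1, 4095, 261625, 2532530, 7508501, 9321312, 5715424, 1899612, 359502, 39325, 2431, 78, 1
Sum = 27644437. (This equals Bell_13 since the sum runs over all k.)

27644437


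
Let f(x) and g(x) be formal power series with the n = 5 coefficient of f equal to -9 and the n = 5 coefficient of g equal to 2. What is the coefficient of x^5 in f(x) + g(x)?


Addition of formal power series is termwise.
The coefficient of x^5 in f + g = -9 + 2
= -7

-7


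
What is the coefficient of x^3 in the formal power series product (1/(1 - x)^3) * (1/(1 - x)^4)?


Combine the factors: (1/(1 - x)^3) * (1/(1 - x)^4) = 1/(1 - x)^7.
Then use 1/(1 - x)^r = sum_{k>=0} C(k + r - 1, r - 1) x^k with r = 7 and k = 3:
C(9, 6) = 84.

84


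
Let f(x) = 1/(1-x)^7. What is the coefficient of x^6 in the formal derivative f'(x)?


Differentiate: d/dx [ 1/(1-x)^r ] = r / (1-x)^(r+1).
Here r = 7, so f'(x) = 7 / (1-x)^8.
The expansion of 1/(1-x)^(r+1) has coefficient of x^n equal to C(n+r, r).
So the coefficient of x^6 in f'(x) is
7 * C(13, 7) = 7 * 1716 = 12012

12012


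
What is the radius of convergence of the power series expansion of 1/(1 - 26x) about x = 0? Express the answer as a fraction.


Expanding 1/(1 - 26x) = sum_{k>=0} 26^k x^k, the series converges when |26x| < 1, i.e., |x| < 1/26.
So the radius of convergence is 1/26 = 1/26.

1/26


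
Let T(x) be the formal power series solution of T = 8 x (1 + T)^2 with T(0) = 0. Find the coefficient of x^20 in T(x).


Apply the Lagrange inversion formula: if T = 8 x * phi(T) with phi(t) = (1 + t)^2, then [x^n] T = 8^n * (1/n) [t^(n-1)] phi(t)^n = 8^n * (1/n) [t^(n-1)] (1 + t)^(2n) = 8^n * (1/n) C(2n, n-1).
Using the identity C(2n, n-1) = C(2n, n) * n / (n+1), the unscaled factor equals C(2n, n) / (n+1) = C_n, the n-th Catalan number.
For n = 20: C_20 = C(40, 20) / 21 = 137846528820/21 = 6564120420.
With the 8^20 = 1152921504606846976 factor, the coefficient is 1152921504606846976 * 6564120420 = 7567915591046928306976849920.

7567915591046928306976849920


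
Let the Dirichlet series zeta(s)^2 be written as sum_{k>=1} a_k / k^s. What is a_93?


The Dirichlet convolution of the constant function 1 with itself gives (1 * 1)(k) = sum_{d | k} 1 = d(k), the number of positive divisors of k.
Since zeta(s) = sum_{k>=1} 1/k^s, we have zeta(s)^2 = sum_{k>=1} d(k)/k^s, so a_k = d(k).
For k = 93: the divisors are 1, 3, 31, 93.
Count = 4.

4


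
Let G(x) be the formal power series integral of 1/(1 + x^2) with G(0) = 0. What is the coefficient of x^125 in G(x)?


1/(1 + x^2) = sum_{j>=0} (-1)^j x^(2j). Integrating termwise with G(0) = 0:
G(x) = sum_{j>=0} (-1)^j x^(2j+1) / (2j+1) = arctan(x).
Only odd powers are nonzero. For x^125 write 125 = 2*62 + 1, giving
(-1)^62 / 125 = 1/125 = 1/125.

1/125


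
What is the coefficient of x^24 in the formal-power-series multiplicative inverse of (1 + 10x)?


The inverse is 1/(1 + 10x). Apply the geometric identity 1/(1 - y) = sum_{k>=0} y^k with y = -10x:
1/(1 + 10x) = sum_{k>=0} (-10)^k x^k.
So the coefficient of x^24 is (-10)^24 = 1000000000000000000000000.

1000000000000000000000000


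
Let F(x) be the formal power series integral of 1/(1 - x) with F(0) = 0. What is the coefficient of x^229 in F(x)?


1/(1 - x) = sum_{k>=0} x^k. Integrating termwise and using F(0) = 0 gives
F(x) = sum_{k>=0} x^(k+1) / (k+1) = sum_{m>=1} x^m / m = -ln(1 - x).
So the coefficient of x^229 is 1/229 = 1/229.

1/229


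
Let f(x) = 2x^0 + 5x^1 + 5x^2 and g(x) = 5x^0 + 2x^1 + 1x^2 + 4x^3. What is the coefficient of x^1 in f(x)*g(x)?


Cauchy product at x^1:
2*2 + 5*5
= 29

29


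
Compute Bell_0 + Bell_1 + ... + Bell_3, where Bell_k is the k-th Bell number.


Recall Bell_k counts set partitions of a k-set (with Bell_0 = 1 by convention).
Bell_0 through Bell_3: 1, 1, 2, 5
Sum = 1 + 1 + 2 + 5 = 9.

9


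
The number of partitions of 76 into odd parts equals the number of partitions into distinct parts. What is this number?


Computing partitions of 76 into odd parts (1, 3, 5, ...):
Using the generating function prod_{k>=0} 1/(1-x^(2k+1)),
the count is 53250

53250


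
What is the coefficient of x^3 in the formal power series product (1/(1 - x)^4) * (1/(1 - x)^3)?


Combine the factors: (1/(1 - x)^4) * (1/(1 - x)^3) = 1/(1 - x)^7.
Then use 1/(1 - x)^r = sum_{k>=0} C(k + r - 1, r - 1) x^k with r = 7 and k = 3:
C(9, 6) = 84.

84


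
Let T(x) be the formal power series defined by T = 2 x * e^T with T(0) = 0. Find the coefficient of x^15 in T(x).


Apply the Lagrange inversion formula: if T = 2 x * phi(T) with phi(t) = e^t, then
[x^n] T = 2^n * (1/n) [t^(n-1)] phi(t)^n = 2^n * (1/n) [t^(n-1)] e^(n t) = 2^n * (1/n) * n^(n-1) / (n-1)! = 2^n * n^(n-1) / n!.
When c = 1 this is the Cayley count of rooted labeled trees on n vertices, divided by n!.
For n = 15: 2^15 * 15^14 / 15! = 32768 * 29192926025390625/1307674368000 = 5125781250000/7007.

5125781250000/7007


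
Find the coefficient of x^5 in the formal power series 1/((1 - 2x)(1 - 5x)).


By partial fractions or Cauchy convolution:
The coefficient equals sum_{k=0}^{5} 2^k * 5^(5-k).
= 5187

5187


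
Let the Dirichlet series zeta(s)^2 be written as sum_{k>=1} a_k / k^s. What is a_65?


The Dirichlet convolution of the constant function 1 with itself gives (1 * 1)(k) = sum_{d | k} 1 = d(k), the number of positive divisors of k.
Since zeta(s) = sum_{k>=1} 1/k^s, we have zeta(s)^2 = sum_{k>=1} d(k)/k^s, so a_k = d(k).
For k = 65: the divisors are 1, 5, 13, 65.
Count = 4.

4


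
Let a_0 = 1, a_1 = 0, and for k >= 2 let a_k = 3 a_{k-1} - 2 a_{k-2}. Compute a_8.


Iterating the recurrence forward:
a_0 = 1
a_1 = 0
a_2 = 3*0 - 2*1 = -2
a_3 = 3*-2 - 2*0 = -6
a_4 = 3*-6 - 2*-2 = -14
a_5 = 3*-14 - 2*-6 = -30
a_6 = 3*-30 - 2*-14 = -62
a_7 = 3*-62 - 2*-30 = -126
a_8 = 3*-126 - 2*-62 = -254
So a_8 = -254.

-254


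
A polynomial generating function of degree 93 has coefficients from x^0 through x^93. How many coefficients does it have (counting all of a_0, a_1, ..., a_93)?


A polynomial of degree 93 takes the form a_0 + a_1 x + ... + a_93 x^93.
The number of coefficients is 93 + 1 = 94.

94


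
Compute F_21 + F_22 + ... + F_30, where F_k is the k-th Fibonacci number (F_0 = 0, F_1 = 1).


Use the identity sum_{k=0}^{N} F_k = F_{N+2} - 1 (which follows from F_{k+2} - F_{k+1} = F_k). Then
sum_{k=21}^{30} F_k = (F_{32} - 1) - (F_{22} - 1) = F_{32} - F_{22}.
Computing: F_{32} = 2178309, F_{22} = 17711, so
Sum = 2178309 - 17711 = 2160598.

2160598


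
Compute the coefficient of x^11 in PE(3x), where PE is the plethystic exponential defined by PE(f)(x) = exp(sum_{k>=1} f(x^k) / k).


With f(x) = 3x, the exponent is sum_{k>=1} 3 x^k / k = 3 * (-ln(1 - x)). Exponentiating:
PE(3x) = exp(-3 ln(1 - x)) = 1/(1 - x)^3.
By the negative binomial expansion, [x^n] 1/(1 - x)^3 = C(n + 2, 2).
For n = 11: C(13, 2) = 78.

78


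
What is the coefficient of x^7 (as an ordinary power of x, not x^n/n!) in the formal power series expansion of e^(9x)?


The exponential series is e^y = sum_{k>=0} y^k / k!. Substituting y = 9x gives
e^(9x) = sum_{k>=0} 9^k x^k / k!.
So the coefficient of x^n is a^n/n! with a = 9, n = 7:
9^7 / 7! = 4782969/5040 = 531441/560

531441/560


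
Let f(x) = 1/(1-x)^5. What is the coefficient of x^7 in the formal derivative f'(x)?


Differentiate: d/dx [ 1/(1-x)^r ] = r / (1-x)^(r+1).
Here r = 5, so f'(x) = 5 / (1-x)^6.
The expansion of 1/(1-x)^(r+1) has coefficient of x^n equal to C(n+r, r).
So the coefficient of x^7 in f'(x) is
5 * C(12, 5) = 5 * 792 = 3960

3960


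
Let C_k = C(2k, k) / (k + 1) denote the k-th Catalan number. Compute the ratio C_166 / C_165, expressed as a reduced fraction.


Using C_k = (2k)! / (k! (k+1)!), the ratio C_{k+1}/C_k simplifies to
C_{k+1}/C_k = [(2k+2)! / ((k+1)! (k+2)!)] * [k! (k+1)! / (2k)!]
 = (2k+2)(2k+1) / ((k+1)(k+2)) = 2(2k+1) / (k+2).
For k = 165: 2(2*165 + 1) / (165 + 2) = 662/167 = 662/167.

662/167


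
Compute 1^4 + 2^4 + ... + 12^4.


This power sum has a closed form given by Faulhaber's formula
sum_{k=1}^{m} k^p = (1 / (p + 1)) * sum_{j=0}^{p} C(p + 1, j) B_j m^(p + 1 - j),
but for small m direct computation is fastest:
1 + 16 + 81 + 256 + 625 + 1296 + 2401 + 4096 + 6561 + 10000 + 14641 + 20736 = 60710.

60710


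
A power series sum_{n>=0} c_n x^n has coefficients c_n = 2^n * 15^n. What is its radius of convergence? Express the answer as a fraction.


By the root test (Cauchy-Hadamard), the radius is R = 1 / limsup_n |c_n|^(1/n).
Here |c_n|^(1/n) = (2^n * 15^n)^(1/n) = 2 * 15 = 30 for all n.
So R = 1/30 = 1/30.

1/30


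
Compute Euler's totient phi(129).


phi(n) counts integers in [1, n] coprime to n. Using the multiplicative formula phi(n) = n * prod_{p | n} (1 - 1/p):
129 = 3 * 43, so
phi(129) = 129 * (1 - 1/3) * (1 - 1/43) = 84.

84


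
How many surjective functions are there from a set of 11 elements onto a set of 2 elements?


By inclusion-exclusion on which target elements are missed, the number of surjections from an n-set onto a k-set is
surj(n, k) = sum_{j=0}^{k} (-1)^j C(k, j) (k - j)^n.
Equivalently surj(n, k) = k! * S(n, k), where S(n, k) is the Stirling number of the second kind.
For n = 11, k = 2:
S(11, 2) = 1023, so
surj = 2! * 1023 = 2 * 1023 = 2046.

2046
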